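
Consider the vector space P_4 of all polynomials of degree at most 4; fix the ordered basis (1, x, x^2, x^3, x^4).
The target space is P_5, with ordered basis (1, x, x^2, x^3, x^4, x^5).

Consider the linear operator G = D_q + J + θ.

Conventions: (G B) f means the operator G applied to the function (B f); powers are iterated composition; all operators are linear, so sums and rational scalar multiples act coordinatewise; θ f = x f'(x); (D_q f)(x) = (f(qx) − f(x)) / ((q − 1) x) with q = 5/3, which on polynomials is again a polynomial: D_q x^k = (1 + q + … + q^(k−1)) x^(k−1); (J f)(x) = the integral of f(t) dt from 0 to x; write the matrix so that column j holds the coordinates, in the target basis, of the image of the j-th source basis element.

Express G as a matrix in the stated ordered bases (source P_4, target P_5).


image of 1: x
image of x: (1/2)x^2 + x + 1
image of x^2: (1/3)x^3 + 2x^2 + (8/3)x
image of x^3: (1/4)x^4 + 3x^3 + (49/9)x^2
image of x^4: (1/5)x^5 + 4x^4 + (272/27)x^3
each image's coordinates form column j of the matrix

the matrix is [[0, 1, 0, 0, 0]; [1, 1, 8/3, 0, 0]; [0, 1/2, 2, 49/9, 0]; [0, 0, 1/3, 3, 272/27]; [0, 0, 0, 1/4, 4]; [0, 0, 0, 0, 1/5]] (rows listed top to bottom)


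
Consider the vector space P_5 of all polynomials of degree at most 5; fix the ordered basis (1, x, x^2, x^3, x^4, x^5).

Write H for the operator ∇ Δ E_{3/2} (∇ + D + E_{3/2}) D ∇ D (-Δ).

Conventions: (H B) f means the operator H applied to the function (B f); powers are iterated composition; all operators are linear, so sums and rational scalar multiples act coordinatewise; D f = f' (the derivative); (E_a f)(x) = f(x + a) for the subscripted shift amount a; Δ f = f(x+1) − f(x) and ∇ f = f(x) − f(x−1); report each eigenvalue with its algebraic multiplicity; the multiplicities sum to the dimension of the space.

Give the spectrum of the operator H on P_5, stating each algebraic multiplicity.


λ = 0 (multiplicity 6)

image of 1: 0
image of x: 0
image of x^2: 0
image of x^3: 0
image of x^4: 0
image of x^5: 0
the matrix is upper triangular; its diagonal is (0, 0, 0, 0, 0, 0)
for a triangular matrix the eigenvalues are the diagonal entries, with algebraic multiplicity their repetition count


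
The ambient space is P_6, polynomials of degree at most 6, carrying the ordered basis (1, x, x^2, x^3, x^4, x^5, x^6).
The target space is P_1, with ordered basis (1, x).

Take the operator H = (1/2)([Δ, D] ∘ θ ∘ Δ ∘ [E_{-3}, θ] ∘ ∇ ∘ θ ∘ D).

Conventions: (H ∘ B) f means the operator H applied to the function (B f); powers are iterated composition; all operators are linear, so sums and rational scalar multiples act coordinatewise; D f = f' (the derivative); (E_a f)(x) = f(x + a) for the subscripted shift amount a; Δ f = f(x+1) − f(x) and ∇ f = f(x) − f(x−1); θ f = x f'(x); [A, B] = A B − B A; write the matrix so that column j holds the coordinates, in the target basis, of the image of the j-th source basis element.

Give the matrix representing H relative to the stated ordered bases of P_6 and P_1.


the matrix is [[0, 0, 0, 0, 0, 0, 0]; [0, 0, 0, 0, 0, 0, 0]] (rows listed top to bottom)

image of 1: 0
image of x: 0
image of x^2: 0
image of x^3: 0
image of x^4: 0
image of x^5: 0
image of x^6: 0
each image's coordinates form column j of the matrix


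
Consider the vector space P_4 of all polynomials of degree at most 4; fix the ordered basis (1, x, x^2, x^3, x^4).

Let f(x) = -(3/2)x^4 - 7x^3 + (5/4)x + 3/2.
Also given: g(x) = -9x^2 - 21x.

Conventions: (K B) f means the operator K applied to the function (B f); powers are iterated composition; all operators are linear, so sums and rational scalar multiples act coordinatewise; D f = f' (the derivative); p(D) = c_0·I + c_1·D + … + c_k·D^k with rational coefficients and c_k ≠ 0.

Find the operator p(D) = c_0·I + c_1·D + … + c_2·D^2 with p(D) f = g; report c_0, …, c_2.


c_0 = 0, c_1 = 0, c_2 = 1/2

D^0 f = -(3/2)x^4 - 7x^3 + (5/4)x + 3/2
D^1 f = -6x^3 - 21x^2 + 5/4
D^2 f = -18x^2 - 42x
matching coefficients of g against c_0 f + c_1 Df + … from the top degree down determines the c_i
solution: c_0 = 0, c_1 = 0, c_2 = 1/2


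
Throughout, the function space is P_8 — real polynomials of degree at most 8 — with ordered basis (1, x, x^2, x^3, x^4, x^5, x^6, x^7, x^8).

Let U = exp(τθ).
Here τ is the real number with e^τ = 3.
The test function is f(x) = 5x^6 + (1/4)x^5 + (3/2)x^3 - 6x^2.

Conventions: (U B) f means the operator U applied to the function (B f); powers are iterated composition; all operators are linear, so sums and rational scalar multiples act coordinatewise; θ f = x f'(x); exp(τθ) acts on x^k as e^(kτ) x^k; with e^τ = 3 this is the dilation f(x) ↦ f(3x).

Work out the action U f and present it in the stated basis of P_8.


g(x) = 3645x^6 + (243/4)x^5 + (81/2)x^3 - 54x^2

exp(τθ) x^k = e^(kτ) x^k; with e^τ = 3 this sends x^k to 3^k x^k
x^2 ↦ 9 x^2
x^3 ↦ 27 x^3
x^5 ↦ 243 x^5
x^6 ↦ 729 x^6
applying this coordinatewise to f: exp(τθ) f = 3645x^6 + (243/4)x^5 + (81/2)x^3 - 54x^2


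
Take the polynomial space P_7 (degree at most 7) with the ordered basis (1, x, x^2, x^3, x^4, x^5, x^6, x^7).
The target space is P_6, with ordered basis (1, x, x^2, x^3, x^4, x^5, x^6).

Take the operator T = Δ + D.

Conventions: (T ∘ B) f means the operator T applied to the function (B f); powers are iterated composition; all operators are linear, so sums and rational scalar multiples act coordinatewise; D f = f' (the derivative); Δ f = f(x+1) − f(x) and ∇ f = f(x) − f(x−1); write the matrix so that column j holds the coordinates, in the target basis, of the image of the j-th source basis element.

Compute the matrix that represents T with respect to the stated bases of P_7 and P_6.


the matrix is [[0, 2, 1, 1, 1, 1, 1, 1]; [0, 0, 4, 3, 4, 5, 6, 7]; [0, 0, 0, 6, 6, 10, 15, 21]; [0, 0, 0, 0, 8, 10, 20, 35]; [0, 0, 0, 0, 0, 10, 15, 35]; [0, 0, 0, 0, 0, 0, 12, 21]; [0, 0, 0, 0, 0, 0, 0, 14]] (rows listed top to bottom)

image of 1: 0
image of x: 2
image of x^2: 4x + 1
image of x^3: 6x^2 + 3x + 1
image of x^4: 8x^3 + 6x^2 + 4x + 1
image of x^5: 10x^4 + 10x^3 + 10x^2 + 5x + 1
image of x^6: 12x^5 + 15x^4 + 20x^3 + 15x^2 + 6x + 1
image of x^7: 14x^6 + 21x^5 + 35x^4 + 35x^3 + 21x^2 + 7x + 1
each image's coordinates form column j of the matrix


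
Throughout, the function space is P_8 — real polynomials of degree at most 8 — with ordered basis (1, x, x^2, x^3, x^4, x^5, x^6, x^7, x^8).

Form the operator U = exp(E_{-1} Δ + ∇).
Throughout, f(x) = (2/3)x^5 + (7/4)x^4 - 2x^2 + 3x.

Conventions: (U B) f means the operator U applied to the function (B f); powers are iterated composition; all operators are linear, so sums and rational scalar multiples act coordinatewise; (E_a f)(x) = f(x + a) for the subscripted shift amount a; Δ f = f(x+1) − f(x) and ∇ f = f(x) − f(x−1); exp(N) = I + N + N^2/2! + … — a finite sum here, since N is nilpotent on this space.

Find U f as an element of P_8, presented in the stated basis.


order-1 term: (20/3)x^4 + (2/3)x^3 - (23/3)x^2 - (2/3)x + 47/6
order-2 term: (80/3)x^3 - 38x^2 + (28/3)x + 1
order-3 term: (160/3)x^2 - 104x + 148/3
order-4 term: (160/3)x - 236/3
order-5 term: 64/3
the series for exp(E_{-1} Δ + ∇) f terminates at order 5
exp(E_{-1} Δ + ∇) f = (2/3)x^5 + (101/12)x^4 + (82/3)x^3 + (17/3)x^2 - 39x + 5/6

the result is g(x) = (2/3)x^5 + (101/12)x^4 + (82/3)x^3 + (17/3)x^2 - 39x + 5/6


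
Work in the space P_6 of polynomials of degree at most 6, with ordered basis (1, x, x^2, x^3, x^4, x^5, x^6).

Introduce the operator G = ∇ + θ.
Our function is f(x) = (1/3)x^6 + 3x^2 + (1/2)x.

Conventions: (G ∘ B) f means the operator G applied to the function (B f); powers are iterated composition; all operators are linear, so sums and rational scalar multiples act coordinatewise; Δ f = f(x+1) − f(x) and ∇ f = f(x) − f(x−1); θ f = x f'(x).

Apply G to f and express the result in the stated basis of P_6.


∇ f = 2x^5 - 5x^4 + (20/3)x^3 - 5x^2 + 8x - 17/6
θ f = 2x^6 + 6x^2 + (1/2)x
(∇ + θ) f = 2x^6 + 2x^5 - 5x^4 + (20/3)x^3 + x^2 + (17/2)x - 17/6

the image equals g(x) = 2x^6 + 2x^5 - 5x^4 + (20/3)x^3 + x^2 + (17/2)x - 17/6


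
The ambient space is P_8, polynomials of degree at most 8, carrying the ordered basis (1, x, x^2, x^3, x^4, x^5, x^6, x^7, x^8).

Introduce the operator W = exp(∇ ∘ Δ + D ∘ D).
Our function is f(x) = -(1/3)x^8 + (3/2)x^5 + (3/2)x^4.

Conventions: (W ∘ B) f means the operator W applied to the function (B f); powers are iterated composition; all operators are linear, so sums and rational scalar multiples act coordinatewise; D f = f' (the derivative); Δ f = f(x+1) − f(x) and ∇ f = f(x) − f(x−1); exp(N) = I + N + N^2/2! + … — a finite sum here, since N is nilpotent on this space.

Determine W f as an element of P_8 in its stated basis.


order-1 term: -(112/3)x^6 - (140/3)x^4 + 60x^3 + (52/3)x^2 + 15x + 7/3
order-2 term: -1120x^4 - 1120x^2 + 360x - 148/3
order-3 term: -8960x^2 - 2240
order-4 term: -8960
the series for exp(∇ ∘ Δ + D ∘ D) f terminates at order 4
exp(∇ ∘ Δ + D ∘ D) f = -(1/3)x^8 - (112/3)x^6 + (3/2)x^5 - (6991/6)x^4 + 60x^3 - (30188/3)x^2 + 375x - 11247

the result is g(x) = -(1/3)x^8 - (112/3)x^6 + (3/2)x^5 - (6991/6)x^4 + 60x^3 - (30188/3)x^2 + 375x - 11247


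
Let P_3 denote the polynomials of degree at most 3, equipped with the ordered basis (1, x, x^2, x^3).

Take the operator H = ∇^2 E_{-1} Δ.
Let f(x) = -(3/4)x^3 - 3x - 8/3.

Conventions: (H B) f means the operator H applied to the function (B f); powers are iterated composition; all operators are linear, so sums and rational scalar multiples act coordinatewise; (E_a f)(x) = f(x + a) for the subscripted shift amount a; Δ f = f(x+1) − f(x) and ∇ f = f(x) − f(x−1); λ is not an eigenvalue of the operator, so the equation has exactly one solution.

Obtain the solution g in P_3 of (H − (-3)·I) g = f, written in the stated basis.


write g with unknown coordinates in the stated basis and equate coefficients in (H − (-3)·I) g = f
solving from the highest basis element down gives g = -(1/4)x^3 - x - 7/18
check: H g = -3/2
so H g − (-3)·g = -(3/4)x^3 - 3x - 8/3 = f ✓

the image equals g(x) = -(1/4)x^3 - x - 7/18


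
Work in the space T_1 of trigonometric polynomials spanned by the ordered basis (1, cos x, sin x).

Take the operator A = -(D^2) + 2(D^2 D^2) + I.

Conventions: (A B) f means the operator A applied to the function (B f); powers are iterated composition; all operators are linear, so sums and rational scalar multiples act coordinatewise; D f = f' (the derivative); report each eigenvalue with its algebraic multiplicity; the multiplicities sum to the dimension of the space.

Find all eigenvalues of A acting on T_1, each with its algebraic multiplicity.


λ = 1 (multiplicity 1), λ = 4 (multiplicity 2)

image of 1: 1
image of cos x: 4cos x
image of sin x: 4sin x
the matrix is diagonal; its diagonal is (1, 4, 4)
for a triangular matrix the eigenvalues are the diagonal entries, with algebraic multiplicity their repetition count


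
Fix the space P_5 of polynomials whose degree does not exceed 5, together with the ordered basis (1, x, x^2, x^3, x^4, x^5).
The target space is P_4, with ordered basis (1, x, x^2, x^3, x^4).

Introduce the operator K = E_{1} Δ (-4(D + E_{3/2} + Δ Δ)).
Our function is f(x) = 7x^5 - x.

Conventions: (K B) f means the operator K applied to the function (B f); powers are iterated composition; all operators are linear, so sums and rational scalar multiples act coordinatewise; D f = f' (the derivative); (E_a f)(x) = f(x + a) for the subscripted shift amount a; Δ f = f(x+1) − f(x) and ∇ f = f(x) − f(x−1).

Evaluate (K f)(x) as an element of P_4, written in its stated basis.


the result is g(x) = -140x^4 - 2240x^3 - 11830x^2 - 27860x - 99951/4

D f = 35x^4 - 1
E_{3/2} f = 7x^5 + (105/2)x^4 + (315/2)x^3 + (945/4)x^2 + (2819/16)x + 1653/32
Δ f = 35x^4 + 70x^3 + 70x^2 + 35x + 6
Δ Δ f = 140x^3 + 420x^2 + 490x + 210
(D + E_{3/2} + Δ Δ) f = 7x^5 + (175/2)x^4 + (595/2)x^3 + (2625/4)x^2 + (10659/16)x + 8341/32
(-4(D + E_{3/2} + Δ Δ)) f = -28x^5 - 350x^4 - 1190x^3 - 2625x^2 - (10659/4)x - 8341/8
Δ (-4(D + E_{3/2} + Δ Δ)) f = -140x^4 - 1680x^3 - 5950x^2 - 10360x - 27431/4
E_{1} Δ (-4(D + E_{3/2} + Δ Δ)) f = -140x^4 - 2240x^3 - 11830x^2 - 27860x - 99951/4


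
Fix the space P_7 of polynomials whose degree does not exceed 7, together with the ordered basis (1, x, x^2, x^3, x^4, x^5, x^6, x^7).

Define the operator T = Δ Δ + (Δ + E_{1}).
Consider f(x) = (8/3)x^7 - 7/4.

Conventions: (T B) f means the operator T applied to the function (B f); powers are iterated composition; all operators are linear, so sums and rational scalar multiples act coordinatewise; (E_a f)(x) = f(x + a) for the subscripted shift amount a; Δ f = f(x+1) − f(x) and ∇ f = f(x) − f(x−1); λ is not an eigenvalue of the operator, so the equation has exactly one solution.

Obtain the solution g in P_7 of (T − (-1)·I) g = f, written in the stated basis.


write g with unknown coordinates in the stated basis and equate coefficients in (T − (-1)·I) g = f
solving from the highest basis element down gives g = (4/3)x^7 - (28/3)x^6 + (280/3)x^4 - 448x^2 + 8683/24
check: T g = (4/3)x^7 + (28/3)x^6 - (280/3)x^4 + 448x^2 - 8725/24
so T g − (-1)·g = (8/3)x^7 - 7/4 = f ✓

the image equals g(x) = (4/3)x^7 - (28/3)x^6 + (280/3)x^4 - 448x^2 + 8683/24


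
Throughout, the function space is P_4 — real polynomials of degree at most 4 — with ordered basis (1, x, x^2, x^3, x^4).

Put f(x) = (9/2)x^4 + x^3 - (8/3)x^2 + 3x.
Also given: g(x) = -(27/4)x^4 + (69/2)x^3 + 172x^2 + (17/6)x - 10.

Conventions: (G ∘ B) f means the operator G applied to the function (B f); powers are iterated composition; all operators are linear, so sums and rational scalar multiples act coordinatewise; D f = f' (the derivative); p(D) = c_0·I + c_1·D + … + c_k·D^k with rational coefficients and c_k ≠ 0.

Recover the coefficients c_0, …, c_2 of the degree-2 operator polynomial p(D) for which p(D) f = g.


D^0 f = (9/2)x^4 + x^3 - (8/3)x^2 + 3x
D^1 f = 18x^3 + 3x^2 - (16/3)x + 3
D^2 f = 54x^2 + 6x - 16/3
matching coefficients of g against c_0 f + c_1 Df + … from the top degree down determines the c_i
solution: c_0 = -3/2, c_1 = 2, c_2 = 3

p(D) = -(3/2)·I + 2·D + 3·D^2, i.e. c_0 = -3/2, c_1 = 2, c_2 = 3


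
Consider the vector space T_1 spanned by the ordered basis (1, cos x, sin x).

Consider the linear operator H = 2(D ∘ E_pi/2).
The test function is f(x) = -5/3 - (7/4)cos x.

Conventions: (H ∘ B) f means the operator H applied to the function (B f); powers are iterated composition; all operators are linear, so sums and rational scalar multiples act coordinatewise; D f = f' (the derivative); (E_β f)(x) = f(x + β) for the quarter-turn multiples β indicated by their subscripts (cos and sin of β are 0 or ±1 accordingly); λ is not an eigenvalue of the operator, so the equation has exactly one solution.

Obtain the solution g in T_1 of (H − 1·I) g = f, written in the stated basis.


g(x) = 5/3 + (7/12)cos x

write g with unknown coordinates in the stated basis and equate coefficients in (H − 1·I) g = f
solving from the highest basis element down gives g = 5/3 + (7/12)cos x
check: H g = -(7/6)cos x
so H g − 1·g = -5/3 - (7/4)cos x = f ✓


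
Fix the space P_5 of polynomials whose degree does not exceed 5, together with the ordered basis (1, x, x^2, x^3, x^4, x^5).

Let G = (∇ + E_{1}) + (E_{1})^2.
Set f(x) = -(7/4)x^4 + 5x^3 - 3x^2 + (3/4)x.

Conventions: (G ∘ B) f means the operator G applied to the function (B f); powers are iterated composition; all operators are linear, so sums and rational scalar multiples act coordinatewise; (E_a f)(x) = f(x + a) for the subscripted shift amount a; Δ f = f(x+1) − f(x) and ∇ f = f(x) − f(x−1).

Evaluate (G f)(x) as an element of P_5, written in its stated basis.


g(x) = -(7/2)x^4 - 18x^3 + 12x^2 - (65/2)x + 13

∇ f = -7x^3 + (51/2)x^2 - 28x + 21/2
E_{1} f = -(7/4)x^4 - 2x^3 + (3/2)x^2 + (11/4)x + 1
(∇ + E_{1}) f = -(7/4)x^4 - 9x^3 + 27x^2 - (101/4)x + 23/2
E_{1} f = -(7/4)x^4 - 2x^3 + (3/2)x^2 + (11/4)x + 1
E_{1} E_{1} f = -(7/4)x^4 - 9x^3 - 15x^2 - (29/4)x + 3/2
((∇ + E_{1}) + (E_{1})^2) f = -(7/2)x^4 - 18x^3 + 12x^2 - (65/2)x + 13


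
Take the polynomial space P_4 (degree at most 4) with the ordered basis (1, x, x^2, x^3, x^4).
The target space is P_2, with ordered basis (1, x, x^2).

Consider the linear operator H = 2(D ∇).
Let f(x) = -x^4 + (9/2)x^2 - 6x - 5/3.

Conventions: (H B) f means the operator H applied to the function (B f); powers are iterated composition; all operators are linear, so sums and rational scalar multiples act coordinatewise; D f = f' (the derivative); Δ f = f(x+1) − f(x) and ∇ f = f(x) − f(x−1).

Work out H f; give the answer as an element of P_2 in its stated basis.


the image equals g(x) = -24x^2 + 24x + 10

∇ f = -4x^3 + 6x^2 + 5x - 19/2
D ∇ f = -12x^2 + 12x + 5
(2(D ∇)) f = -24x^2 + 24x + 10


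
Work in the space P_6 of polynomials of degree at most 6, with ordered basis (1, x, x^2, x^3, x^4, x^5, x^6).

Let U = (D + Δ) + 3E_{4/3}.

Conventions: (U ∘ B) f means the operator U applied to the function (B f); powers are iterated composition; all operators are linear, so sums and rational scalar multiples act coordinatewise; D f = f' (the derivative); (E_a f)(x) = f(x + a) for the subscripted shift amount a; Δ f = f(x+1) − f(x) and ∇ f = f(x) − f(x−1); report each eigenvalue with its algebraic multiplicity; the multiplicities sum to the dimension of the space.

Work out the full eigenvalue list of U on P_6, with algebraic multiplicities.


image of 1: 3
image of x: 3x + 6
image of x^2: 3x^2 + 12x + 19/3
image of x^3: 3x^3 + 18x^2 + 19x + 73/9
image of x^4: 3x^4 + 24x^3 + 38x^2 + (292/9)x + 283/27
image of x^5: 3x^5 + 30x^4 + (190/3)x^3 + (730/9)x^2 + (1415/27)x + 1105/81
image of x^6: 3x^6 + 36x^5 + 95x^4 + (1460/9)x^3 + (1415/9)x^2 + (2210/27)x + 4339/243
the matrix is upper triangular; its diagonal is (3, 3, 3, 3, 3, 3, 3)
for a triangular matrix the eigenvalues are the diagonal entries, with algebraic multiplicity their repetition count

λ = 3 (multiplicity 7)


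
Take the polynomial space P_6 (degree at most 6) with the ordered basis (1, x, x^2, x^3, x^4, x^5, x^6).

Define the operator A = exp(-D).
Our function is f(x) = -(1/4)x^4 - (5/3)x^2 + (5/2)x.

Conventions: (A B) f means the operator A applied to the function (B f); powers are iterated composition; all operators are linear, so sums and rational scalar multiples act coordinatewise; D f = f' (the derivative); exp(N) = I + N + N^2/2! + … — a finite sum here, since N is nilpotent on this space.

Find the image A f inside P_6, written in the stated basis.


the image equals g(x) = -(1/4)x^4 + x^3 - (19/6)x^2 + (41/6)x - 53/12

order-1 term: x^3 + (10/3)x - 5/2
order-2 term: -(3/2)x^2 - 5/3
order-3 term: x
order-4 term: -1/4
the series for exp(-D) f terminates at order 4
exp(-D) f = -(1/4)x^4 + x^3 - (19/6)x^2 + (41/6)x - 53/12


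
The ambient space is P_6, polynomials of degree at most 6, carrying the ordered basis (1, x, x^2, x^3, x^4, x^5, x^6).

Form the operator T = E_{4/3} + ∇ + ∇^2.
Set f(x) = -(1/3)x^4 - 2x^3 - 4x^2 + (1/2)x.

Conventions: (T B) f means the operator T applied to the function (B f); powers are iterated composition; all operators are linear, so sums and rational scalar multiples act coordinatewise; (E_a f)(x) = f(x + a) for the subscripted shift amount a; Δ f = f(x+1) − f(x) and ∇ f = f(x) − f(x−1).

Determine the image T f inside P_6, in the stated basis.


E_{4/3} f = -(1/3)x^4 - (34/9)x^3 - (140/9)x^2 - (3887/162)x - 2974/243
∇ f = -(4/3)x^3 - 4x^2 - (10/3)x + 17/6
∇ f = -(4/3)x^3 - 4x^2 - (10/3)x + 17/6
∇ ∇ f = -4x^2 - 4x - 2/3
(E_{4/3} + ∇ + ∇^2) f = -(1/3)x^4 - (46/9)x^3 - (212/9)x^2 - (5075/162)x - 4895/486

the result is g(x) = -(1/3)x^4 - (46/9)x^3 - (212/9)x^2 - (5075/162)x - 4895/486


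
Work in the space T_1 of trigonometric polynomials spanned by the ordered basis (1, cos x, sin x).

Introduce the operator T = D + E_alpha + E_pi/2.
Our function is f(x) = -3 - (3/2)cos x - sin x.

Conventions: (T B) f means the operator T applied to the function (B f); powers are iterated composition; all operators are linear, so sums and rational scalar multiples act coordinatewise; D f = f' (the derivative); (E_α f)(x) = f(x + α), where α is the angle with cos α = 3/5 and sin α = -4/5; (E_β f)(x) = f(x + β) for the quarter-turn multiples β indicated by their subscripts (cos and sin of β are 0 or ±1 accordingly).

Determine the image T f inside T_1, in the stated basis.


D f = -cos x + (3/2)sin x
E_alpha f = -3 - (1/10)cos x - (9/5)sin x
E_pi/2 f = -3 - cos x + (3/2)sin x
(D + E_alpha + E_pi/2) f = -6 - (21/10)cos x + (6/5)sin x

g(x) = -6 - (21/10)cos x + (6/5)sin x


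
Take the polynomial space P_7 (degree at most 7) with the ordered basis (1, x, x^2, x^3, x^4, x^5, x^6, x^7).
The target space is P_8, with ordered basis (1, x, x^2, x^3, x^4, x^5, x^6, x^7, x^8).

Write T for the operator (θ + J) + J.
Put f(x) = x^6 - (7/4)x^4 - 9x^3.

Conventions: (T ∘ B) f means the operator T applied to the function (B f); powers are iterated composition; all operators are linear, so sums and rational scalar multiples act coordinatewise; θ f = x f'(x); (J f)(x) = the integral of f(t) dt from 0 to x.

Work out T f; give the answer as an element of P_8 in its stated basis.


θ f = 6x^6 - 7x^4 - 27x^3
J f = (1/7)x^7 - (7/20)x^5 - (9/4)x^4
(θ + J) f = (1/7)x^7 + 6x^6 - (7/20)x^5 - (37/4)x^4 - 27x^3
J f = (1/7)x^7 - (7/20)x^5 - (9/4)x^4
((θ + J) + J) f = (2/7)x^7 + 6x^6 - (7/10)x^5 - (23/2)x^4 - 27x^3

g(x) = (2/7)x^7 + 6x^6 - (7/10)x^5 - (23/2)x^4 - 27x^3


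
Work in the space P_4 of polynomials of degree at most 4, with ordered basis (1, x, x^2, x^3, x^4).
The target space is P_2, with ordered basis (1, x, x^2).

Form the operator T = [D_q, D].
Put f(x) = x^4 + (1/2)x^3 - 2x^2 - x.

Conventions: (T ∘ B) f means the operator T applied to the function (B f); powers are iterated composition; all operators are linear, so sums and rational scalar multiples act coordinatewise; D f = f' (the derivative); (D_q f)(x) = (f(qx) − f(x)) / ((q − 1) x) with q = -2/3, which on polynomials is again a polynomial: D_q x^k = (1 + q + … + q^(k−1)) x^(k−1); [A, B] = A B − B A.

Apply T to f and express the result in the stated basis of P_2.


the result is g(x) = (5/3)x^2 - (5/18)x - 10/3

D f = 4x^3 + (3/2)x^2 - 4x - 1
D_q D f = (28/9)x^2 + (1/2)x - 4
D_q f = (13/27)x^3 + (7/18)x^2 - (2/3)x - 1
D D_q f = (13/9)x^2 + (7/9)x - 2/3
[D_q, D] f = (5/3)x^2 - (5/18)x - 10/3


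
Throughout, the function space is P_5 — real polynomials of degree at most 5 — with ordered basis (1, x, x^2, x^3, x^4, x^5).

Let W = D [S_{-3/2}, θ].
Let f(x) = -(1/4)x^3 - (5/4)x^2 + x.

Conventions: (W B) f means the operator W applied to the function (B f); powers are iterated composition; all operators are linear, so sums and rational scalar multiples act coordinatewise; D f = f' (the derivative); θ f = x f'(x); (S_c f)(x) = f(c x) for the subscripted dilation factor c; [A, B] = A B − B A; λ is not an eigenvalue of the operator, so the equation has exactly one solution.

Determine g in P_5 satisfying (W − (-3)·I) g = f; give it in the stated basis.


the image equals g(x) = -(1/12)x^3 - (5/12)x^2 + (1/3)x

write g with unknown coordinates in the stated basis and equate coefficients in (W − (-3)·I) g = f
solving from the highest basis element down gives g = -(1/12)x^3 - (5/12)x^2 + (1/3)x
check: W g = 0
so W g − (-3)·g = -(1/4)x^3 - (5/4)x^2 + x = f ✓


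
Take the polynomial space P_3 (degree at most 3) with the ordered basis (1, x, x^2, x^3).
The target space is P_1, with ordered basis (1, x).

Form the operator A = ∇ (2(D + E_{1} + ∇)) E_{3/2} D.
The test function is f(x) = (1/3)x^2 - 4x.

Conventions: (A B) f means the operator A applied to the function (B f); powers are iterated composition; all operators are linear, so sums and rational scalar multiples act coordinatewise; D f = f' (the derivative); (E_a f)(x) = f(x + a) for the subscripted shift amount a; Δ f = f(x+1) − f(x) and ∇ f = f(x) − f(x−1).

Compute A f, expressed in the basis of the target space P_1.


D f = (2/3)x - 4
E_{3/2} D f = (2/3)x - 3
D (E_{3/2} D) f = 2/3
E_{1} (E_{3/2} D) f = (2/3)x - 7/3
∇ (E_{3/2} D) f = 2/3
(D + E_{1} + ∇) (E_{3/2} D) f = (2/3)x - 1
(2(D + E_{1} + ∇)) (E_{3/2} D) f = (4/3)x - 2
∇ (2(D + E_{1} + ∇)) (E_{3/2} D) f = 4/3

the result is g(x) = 4/3


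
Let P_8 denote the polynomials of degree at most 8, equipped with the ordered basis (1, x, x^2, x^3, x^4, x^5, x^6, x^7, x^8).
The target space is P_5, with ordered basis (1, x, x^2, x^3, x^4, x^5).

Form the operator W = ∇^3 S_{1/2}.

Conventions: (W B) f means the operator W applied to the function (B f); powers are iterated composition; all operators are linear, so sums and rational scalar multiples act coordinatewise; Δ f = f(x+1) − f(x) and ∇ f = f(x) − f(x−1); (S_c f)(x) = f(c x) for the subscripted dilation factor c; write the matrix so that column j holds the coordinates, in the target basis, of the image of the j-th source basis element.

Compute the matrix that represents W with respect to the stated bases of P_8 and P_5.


the matrix is [[0, 0, 0, 3/4, -9/4, 75/16, -135/16, 903/64, -1449/64]; [0, 0, 0, 0, 3/2, -45/8, 225/16, -945/32, 903/16]; [0, 0, 0, 0, 0, 15/8, -135/16, 1575/64, -945/16]; [0, 0, 0, 0, 0, 0, 15/8, -315/32, 525/16]; [0, 0, 0, 0, 0, 0, 0, 105/64, -315/32]; [0, 0, 0, 0, 0, 0, 0, 0, 21/16]] (rows listed top to bottom)

image of 1: 0
image of x: 0
image of x^2: 0
image of x^3: 3/4
image of x^4: (3/2)x - 9/4
image of x^5: (15/8)x^2 - (45/8)x + 75/16
image of x^6: (15/8)x^3 - (135/16)x^2 + (225/16)x - 135/16
image of x^7: (105/64)x^4 - (315/32)x^3 + (1575/64)x^2 - (945/32)x + 903/64
image of x^8: (21/16)x^5 - (315/32)x^4 + (525/16)x^3 - (945/16)x^2 + (903/16)x - 1449/64
each image's coordinates form column j of the matrix


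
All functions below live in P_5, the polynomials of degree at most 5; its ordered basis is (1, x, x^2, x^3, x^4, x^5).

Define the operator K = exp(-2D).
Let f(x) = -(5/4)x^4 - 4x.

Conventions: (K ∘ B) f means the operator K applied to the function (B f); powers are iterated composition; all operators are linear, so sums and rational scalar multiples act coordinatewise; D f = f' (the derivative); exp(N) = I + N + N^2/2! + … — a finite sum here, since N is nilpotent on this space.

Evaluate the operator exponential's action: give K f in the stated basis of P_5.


order-1 term: 10x^3 + 8
order-2 term: -30x^2
order-3 term: 40x
order-4 term: -20
the series for exp(-2D) f terminates at order 4
exp(-2D) f = -(5/4)x^4 + 10x^3 - 30x^2 + 36x - 12

g(x) = -(5/4)x^4 + 10x^3 - 30x^2 + 36x - 12


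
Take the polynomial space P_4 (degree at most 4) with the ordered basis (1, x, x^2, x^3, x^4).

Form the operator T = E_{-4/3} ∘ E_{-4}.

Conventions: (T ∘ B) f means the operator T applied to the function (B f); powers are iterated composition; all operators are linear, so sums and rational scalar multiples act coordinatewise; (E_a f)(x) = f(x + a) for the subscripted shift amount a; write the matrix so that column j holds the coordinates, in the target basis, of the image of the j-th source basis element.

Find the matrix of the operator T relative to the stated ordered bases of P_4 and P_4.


image of 1: 1
image of x: x - 16/3
image of x^2: x^2 - (32/3)x + 256/9
image of x^3: x^3 - 16x^2 + (256/3)x - 4096/27
image of x^4: x^4 - (64/3)x^3 + (512/3)x^2 - (16384/27)x + 65536/81
each image's coordinates form column j of the matrix

the matrix is [[1, -16/3, 256/9, -4096/27, 65536/81]; [0, 1, -32/3, 256/3, -16384/27]; [0, 0, 1, -16, 512/3]; [0, 0, 0, 1, -64/3]; [0, 0, 0, 0, 1]] (rows listed top to bottom)


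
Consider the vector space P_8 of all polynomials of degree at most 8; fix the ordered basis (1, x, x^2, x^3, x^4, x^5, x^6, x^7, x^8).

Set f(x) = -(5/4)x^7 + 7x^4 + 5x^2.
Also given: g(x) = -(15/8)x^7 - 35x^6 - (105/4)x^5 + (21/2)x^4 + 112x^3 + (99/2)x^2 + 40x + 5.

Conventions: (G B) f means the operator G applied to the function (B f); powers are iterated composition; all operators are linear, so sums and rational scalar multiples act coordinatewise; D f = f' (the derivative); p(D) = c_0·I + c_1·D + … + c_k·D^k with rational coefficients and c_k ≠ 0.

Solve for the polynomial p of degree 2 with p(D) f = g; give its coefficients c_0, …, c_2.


c_0 = 3/2, c_1 = 4, c_2 = 1/2

D^0 f = -(5/4)x^7 + 7x^4 + 5x^2
D^1 f = -(35/4)x^6 + 28x^3 + 10x
D^2 f = -(105/2)x^5 + 84x^2 + 10
matching coefficients of g against c_0 f + c_1 Df + … from the top degree down determines the c_i
solution: c_0 = 3/2, c_1 = 4, c_2 = 1/2


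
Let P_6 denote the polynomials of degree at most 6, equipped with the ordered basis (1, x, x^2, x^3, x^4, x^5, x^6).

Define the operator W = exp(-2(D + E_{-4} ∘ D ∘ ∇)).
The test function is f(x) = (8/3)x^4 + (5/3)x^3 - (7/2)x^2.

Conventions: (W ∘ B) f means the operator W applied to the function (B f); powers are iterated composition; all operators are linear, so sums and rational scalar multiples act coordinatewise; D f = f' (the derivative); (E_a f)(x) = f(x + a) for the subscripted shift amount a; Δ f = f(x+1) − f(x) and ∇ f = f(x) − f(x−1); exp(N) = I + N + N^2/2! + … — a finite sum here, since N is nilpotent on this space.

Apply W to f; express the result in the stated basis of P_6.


order-1 term: -(64/3)x^3 - 74x^2 + 570x - 3592/3
order-2 term: 64x^2 + 276x - 998
order-3 term: -(256/3)x - 808/3
order-4 term: 128/3
the series for exp(-2(D + E_{-4} ∘ D ∘ ∇)) f terminates at order 4
exp(-2(D + E_{-4} ∘ D ∘ ∇)) f = (8/3)x^4 - (59/3)x^3 - (27/2)x^2 + (2282/3)x - 2422

the result is g(x) = (8/3)x^4 - (59/3)x^3 - (27/2)x^2 + (2282/3)x - 2422


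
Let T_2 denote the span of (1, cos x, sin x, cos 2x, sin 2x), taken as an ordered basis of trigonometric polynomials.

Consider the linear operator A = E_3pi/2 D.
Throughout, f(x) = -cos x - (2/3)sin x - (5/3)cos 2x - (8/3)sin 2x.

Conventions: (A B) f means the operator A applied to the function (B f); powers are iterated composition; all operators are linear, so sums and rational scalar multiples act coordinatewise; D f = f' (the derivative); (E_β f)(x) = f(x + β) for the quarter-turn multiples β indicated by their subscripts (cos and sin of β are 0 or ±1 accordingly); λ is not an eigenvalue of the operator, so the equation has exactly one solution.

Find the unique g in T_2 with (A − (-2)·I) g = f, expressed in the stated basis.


write g with unknown coordinates in the stated basis and equate coefficients in (A − (-2)·I) g = f
solving from the highest basis element down gives g = -(1/3)cos x - (2/9)sin x - (13/12)cos 2x - (1/4)sin 2x
check: A g = -(1/3)cos x - (2/9)sin x + (1/2)cos 2x - (13/6)sin 2x
so A g − (-2)·g = -cos x - (2/3)sin x - (5/3)cos 2x - (8/3)sin 2x = f ✓

the image equals g(x) = -(1/3)cos x - (2/9)sin x - (13/12)cos 2x - (1/4)sin 2x


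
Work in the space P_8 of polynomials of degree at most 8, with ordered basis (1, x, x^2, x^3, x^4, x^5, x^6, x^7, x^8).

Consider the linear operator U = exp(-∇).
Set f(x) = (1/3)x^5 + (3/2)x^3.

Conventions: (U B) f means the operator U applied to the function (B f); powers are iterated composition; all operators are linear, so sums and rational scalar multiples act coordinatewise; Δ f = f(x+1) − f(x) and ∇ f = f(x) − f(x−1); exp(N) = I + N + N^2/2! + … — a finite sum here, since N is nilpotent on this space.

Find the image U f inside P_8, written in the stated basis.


order-1 term: -(5/3)x^4 + (10/3)x^3 - (47/6)x^2 + (37/6)x - 11/6
order-2 term: (10/3)x^3 - 10x^2 + (97/6)x - 19/2
order-3 term: -(10/3)x^2 + 10x - 59/6
order-4 term: (5/3)x - 10/3
order-5 term: -1/3
the series for exp(-∇) f terminates at order 5
exp(-∇) f = (1/3)x^5 - (5/3)x^4 + (49/6)x^3 - (127/6)x^2 + 34x - 149/6

the image equals g(x) = (1/3)x^5 - (5/3)x^4 + (49/6)x^3 - (127/6)x^2 + 34x - 149/6


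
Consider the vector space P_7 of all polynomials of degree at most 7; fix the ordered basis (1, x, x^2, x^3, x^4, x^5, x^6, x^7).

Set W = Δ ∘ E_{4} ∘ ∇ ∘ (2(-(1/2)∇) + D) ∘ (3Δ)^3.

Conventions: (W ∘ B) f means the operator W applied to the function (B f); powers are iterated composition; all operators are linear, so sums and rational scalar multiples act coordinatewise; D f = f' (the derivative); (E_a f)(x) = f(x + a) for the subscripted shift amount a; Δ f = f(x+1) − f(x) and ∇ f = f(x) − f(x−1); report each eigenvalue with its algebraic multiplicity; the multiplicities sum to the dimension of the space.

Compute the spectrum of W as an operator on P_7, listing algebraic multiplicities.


image of 1: 0
image of x: 0
image of x^2: 0
image of x^3: 0
image of x^4: 0
image of x^5: 0
image of x^6: 0
image of x^7: 68040
the matrix is upper triangular; its diagonal is (0, 0, 0, 0, 0, 0, 0, 0)
for a triangular matrix the eigenvalues are the diagonal entries, with algebraic multiplicity their repetition count

λ = 0 (multiplicity 8)


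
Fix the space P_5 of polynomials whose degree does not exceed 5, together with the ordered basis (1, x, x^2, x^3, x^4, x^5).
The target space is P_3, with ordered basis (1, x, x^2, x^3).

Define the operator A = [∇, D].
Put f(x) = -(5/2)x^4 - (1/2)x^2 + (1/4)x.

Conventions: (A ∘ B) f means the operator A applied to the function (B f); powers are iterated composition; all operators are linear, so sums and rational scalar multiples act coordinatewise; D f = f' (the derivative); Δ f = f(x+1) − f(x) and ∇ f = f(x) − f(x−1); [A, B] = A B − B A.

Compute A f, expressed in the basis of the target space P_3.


D f = -10x^3 - x + 1/4
∇ D f = -30x^2 + 30x - 11
∇ f = -10x^3 + 15x^2 - 11x + 13/4
D ∇ f = -30x^2 + 30x - 11
[∇, D] f = 0

the result is g(x) = 0


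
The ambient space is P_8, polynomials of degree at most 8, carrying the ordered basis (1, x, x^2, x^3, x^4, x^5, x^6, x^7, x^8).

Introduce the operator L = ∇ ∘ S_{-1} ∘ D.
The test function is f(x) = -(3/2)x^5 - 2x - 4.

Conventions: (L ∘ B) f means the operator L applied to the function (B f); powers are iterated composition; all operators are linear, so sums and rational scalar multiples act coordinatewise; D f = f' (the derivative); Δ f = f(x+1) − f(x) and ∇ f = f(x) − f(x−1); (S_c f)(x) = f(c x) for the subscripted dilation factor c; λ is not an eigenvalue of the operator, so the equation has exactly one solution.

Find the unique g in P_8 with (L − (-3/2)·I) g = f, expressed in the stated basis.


the result is g(x) = -x^5 + (40/3)x^3 - 20x^2 - (124/3)x - 6

write g with unknown coordinates in the stated basis and equate coefficients in (L − (-3/2)·I) g = f
solving from the highest basis element down gives g = -x^5 + (40/3)x^3 - 20x^2 - (124/3)x - 6
check: L g = -20x^3 + 30x^2 + 60x + 5
so L g − (-3/2)·g = -(3/2)x^5 - 2x - 4 = f ✓


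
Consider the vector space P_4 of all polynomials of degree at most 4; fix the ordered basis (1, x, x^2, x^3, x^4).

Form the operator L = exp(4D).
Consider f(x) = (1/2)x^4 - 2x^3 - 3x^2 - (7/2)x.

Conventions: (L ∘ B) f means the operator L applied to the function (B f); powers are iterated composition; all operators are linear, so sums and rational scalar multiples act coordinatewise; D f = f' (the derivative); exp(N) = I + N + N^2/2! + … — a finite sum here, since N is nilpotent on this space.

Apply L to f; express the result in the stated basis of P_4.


order-1 term: 8x^3 - 24x^2 - 24x - 14
order-2 term: 48x^2 - 96x - 48
order-3 term: 128x - 128
order-4 term: 128
the series for exp(4D) f terminates at order 4
exp(4D) f = (1/2)x^4 + 6x^3 + 21x^2 + (9/2)x - 62

g(x) = (1/2)x^4 + 6x^3 + 21x^2 + (9/2)x - 62


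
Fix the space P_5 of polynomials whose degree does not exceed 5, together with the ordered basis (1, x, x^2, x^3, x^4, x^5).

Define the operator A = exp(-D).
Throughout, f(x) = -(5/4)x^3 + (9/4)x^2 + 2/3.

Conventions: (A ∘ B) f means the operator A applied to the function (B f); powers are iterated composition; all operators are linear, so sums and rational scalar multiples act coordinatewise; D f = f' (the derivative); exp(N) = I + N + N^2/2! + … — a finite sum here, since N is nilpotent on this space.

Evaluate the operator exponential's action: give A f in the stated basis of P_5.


g(x) = -(5/4)x^3 + 6x^2 - (33/4)x + 25/6

order-1 term: (15/4)x^2 - (9/2)x
order-2 term: -(15/4)x + 9/4
order-3 term: 5/4
the series for exp(-D) f terminates at order 3
exp(-D) f = -(5/4)x^3 + 6x^2 - (33/4)x + 25/6


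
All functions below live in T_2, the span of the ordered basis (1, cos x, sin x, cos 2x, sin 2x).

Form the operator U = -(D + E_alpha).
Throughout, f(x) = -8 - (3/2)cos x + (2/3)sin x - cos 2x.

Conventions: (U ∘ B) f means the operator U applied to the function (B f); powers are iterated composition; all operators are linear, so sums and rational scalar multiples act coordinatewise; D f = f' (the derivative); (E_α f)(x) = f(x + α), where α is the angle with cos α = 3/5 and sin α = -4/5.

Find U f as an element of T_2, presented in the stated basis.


the result is g(x) = 8 + (23/30)cos x - (7/10)sin x - (7/25)cos 2x - (26/25)sin 2x

D f = (2/3)cos x + (3/2)sin x + 2sin 2x
E_alpha f = -8 - (43/30)cos x - (4/5)sin x + (7/25)cos 2x - (24/25)sin 2x
(D + E_alpha) f = -8 - (23/30)cos x + (7/10)sin x + (7/25)cos 2x + (26/25)sin 2x
(-(D + E_alpha)) f = 8 + (23/30)cos x - (7/10)sin x - (7/25)cos 2x - (26/25)sin 2x


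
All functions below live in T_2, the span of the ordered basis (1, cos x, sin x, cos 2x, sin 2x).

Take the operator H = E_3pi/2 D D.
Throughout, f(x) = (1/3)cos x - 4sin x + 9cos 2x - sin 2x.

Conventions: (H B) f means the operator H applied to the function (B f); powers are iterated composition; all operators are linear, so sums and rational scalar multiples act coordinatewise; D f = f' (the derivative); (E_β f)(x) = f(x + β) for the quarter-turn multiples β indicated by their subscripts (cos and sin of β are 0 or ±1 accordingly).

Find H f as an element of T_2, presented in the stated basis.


the image equals g(x) = -4cos x - (1/3)sin x + 36cos 2x - 4sin 2x

D f = -4cos x - (1/3)sin x - 2cos 2x - 18sin 2x
D D f = -(1/3)cos x + 4sin x - 36cos 2x + 4sin 2x
E_3pi/2 D D f = -4cos x - (1/3)sin x + 36cos 2x - 4sin 2x


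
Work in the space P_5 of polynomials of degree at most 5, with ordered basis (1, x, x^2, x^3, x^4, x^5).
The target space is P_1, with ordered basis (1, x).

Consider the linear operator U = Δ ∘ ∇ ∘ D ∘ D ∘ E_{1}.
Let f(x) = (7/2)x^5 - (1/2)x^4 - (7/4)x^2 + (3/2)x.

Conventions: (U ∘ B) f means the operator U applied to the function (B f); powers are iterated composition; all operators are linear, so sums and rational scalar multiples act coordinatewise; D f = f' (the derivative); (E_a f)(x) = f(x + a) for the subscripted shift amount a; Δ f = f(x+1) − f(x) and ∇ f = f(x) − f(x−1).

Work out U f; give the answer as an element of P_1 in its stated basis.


E_{1} f = (7/2)x^5 + 17x^4 + 33x^3 + (121/4)x^2 + (27/2)x + 11/4
D E_{1} f = (35/2)x^4 + 68x^3 + 99x^2 + (121/2)x + 27/2
D D E_{1} f = 70x^3 + 204x^2 + 198x + 121/2
∇ (D ∘ D ∘ E_{1}) f = 210x^2 + 198x + 64
Δ ∇ (D ∘ D ∘ E_{1}) f = 420x + 408

g(x) = 420x + 408


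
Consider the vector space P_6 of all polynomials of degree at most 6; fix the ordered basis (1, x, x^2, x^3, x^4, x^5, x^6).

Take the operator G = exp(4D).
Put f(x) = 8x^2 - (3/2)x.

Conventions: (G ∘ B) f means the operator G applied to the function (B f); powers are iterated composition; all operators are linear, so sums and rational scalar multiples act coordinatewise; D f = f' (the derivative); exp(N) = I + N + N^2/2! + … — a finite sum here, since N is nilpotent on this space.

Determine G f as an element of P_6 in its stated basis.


the result is g(x) = 8x^2 + (125/2)x + 122

order-1 term: 64x - 6
order-2 term: 128
the series for exp(4D) f terminates at order 2
exp(4D) f = 8x^2 + (125/2)x + 122
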